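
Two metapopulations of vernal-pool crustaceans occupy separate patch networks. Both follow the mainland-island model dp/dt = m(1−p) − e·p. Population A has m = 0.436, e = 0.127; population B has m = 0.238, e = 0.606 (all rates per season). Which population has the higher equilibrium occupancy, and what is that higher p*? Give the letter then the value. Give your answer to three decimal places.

A: p*_A = m/(m+e) = 0.436/0.5630 = 0.7744.
B: p*_B = 0.238/0.8440 = 0.2820.
A is higher at 0.7744.

A, 0.774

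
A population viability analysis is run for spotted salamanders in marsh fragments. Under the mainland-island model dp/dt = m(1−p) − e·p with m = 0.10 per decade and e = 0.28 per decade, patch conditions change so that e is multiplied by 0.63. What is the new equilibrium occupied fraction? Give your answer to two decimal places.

Before: p* = 0.10/(0.10+0.28) = 0.2632.
After: m = 0.1, e = 0.1764; p* = 0.1/0.2764 = 0.3618.

0.36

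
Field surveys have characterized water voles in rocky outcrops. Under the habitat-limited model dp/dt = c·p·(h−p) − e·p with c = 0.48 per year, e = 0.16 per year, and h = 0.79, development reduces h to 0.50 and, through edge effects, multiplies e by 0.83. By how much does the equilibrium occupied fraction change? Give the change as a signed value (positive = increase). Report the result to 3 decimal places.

Before: p* = h − e/c = 0.79 − 0.16/0.48 = 0.79 − 0.3333 = 0.4567.
After: c = 0.48, e = 0.1328, h = 0.50; p* = 0.50 − 0.1328/0.48 = 0.2233.
Δp* = 0.2233 − 0.4567 = -0.2333.

-0.233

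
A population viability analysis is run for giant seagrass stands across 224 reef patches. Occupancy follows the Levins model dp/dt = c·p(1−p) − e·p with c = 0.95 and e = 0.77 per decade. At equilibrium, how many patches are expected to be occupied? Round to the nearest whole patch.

42

p* = 1 − e/c = 1 − 0.77/0.95 = 0.1895.
Expected occupied patches = N × p* = 224 × 0.1895 = 42.44 ≈ 42.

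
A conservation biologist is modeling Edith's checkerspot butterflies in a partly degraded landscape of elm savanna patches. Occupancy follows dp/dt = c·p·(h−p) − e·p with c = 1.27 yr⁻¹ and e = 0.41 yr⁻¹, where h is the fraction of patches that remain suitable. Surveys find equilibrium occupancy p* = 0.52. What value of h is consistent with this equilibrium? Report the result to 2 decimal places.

At equilibrium c(h−p*) = e, so h = p* + e/c.
h = 0.52 + 0.41/1.27 = 0.52 + 0.3228 = 0.8428.

0.84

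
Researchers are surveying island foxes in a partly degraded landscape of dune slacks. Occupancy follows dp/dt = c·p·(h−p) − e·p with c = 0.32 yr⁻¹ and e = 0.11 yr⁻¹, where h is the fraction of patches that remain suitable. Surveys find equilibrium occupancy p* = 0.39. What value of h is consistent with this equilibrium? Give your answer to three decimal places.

0.734

At equilibrium c(h−p*) = e, so h = p* + e/c.
h = 0.39 + 0.11/0.32 = 0.39 + 0.3438 = 0.7338.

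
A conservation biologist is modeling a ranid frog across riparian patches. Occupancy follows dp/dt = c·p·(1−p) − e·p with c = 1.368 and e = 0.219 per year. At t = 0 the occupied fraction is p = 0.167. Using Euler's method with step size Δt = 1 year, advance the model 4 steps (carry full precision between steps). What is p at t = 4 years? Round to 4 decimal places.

Update rule: p ← p + [c·p·(1−p) − e·p]·Δt with Δt = 1.
t = 1: p = 0.16700 + (+0.15373) = 0.32073
t = 2: p = 0.32073 + (+0.22780) = 0.54853
t = 3: p = 0.54853 + (+0.21865) = 0.76718
t = 4: p = 0.76718 + (+0.07633) = 0.84351

0.8435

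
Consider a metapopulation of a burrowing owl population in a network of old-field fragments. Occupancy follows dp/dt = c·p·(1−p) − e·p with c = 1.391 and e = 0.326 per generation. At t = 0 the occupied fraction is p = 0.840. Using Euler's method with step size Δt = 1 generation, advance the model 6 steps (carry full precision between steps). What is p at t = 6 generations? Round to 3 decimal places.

0.766

Update rule: p ← p + [c·p·(1−p) − e·p]·Δt with Δt = 1.
t = 1: p = 0.84000 + (-0.08689) = 0.75311
t = 2: p = 0.75311 + (+0.01312) = 0.76623
t = 3: p = 0.76623 + (-0.00064) = 0.76560
t = 4: p = 0.76560 + (+0.00004) = 0.76564
t = 5: p = 0.76564 + (-0.00000) = 0.76564
t = 6: p = 0.76564 + (+0.00000) = 0.76564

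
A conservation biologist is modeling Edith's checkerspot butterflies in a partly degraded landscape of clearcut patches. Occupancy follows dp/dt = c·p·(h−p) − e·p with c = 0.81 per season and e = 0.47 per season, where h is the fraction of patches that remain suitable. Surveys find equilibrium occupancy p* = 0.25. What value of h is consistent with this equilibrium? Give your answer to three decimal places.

0.830

At equilibrium c(h−p*) = e, so h = p* + e/c.
h = 0.25 + 0.47/0.81 = 0.25 + 0.5802 = 0.8302.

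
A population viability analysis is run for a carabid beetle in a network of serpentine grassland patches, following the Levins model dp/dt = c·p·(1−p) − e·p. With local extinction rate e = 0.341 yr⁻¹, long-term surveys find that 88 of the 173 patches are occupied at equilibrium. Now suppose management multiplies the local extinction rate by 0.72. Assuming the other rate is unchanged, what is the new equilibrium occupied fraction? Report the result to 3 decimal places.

Observed p* = 88/173 = 0.50867.
Balance c(1−p*) = e gives c = e/(1 − 0.50867) = 0.341/0.49133 = 0.69403.
New p* = 1 − e/c = 1 − 0.24552/0.69403 = 0.64624.

0.646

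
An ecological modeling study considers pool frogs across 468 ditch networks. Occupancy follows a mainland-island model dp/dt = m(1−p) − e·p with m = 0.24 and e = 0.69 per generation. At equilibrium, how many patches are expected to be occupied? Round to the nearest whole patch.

121

p* = m/(m+e) = 0.24/0.9300 = 0.2581.
Expected occupied patches = N × p* = 468 × 0.2581 = 120.77 ≈ 121.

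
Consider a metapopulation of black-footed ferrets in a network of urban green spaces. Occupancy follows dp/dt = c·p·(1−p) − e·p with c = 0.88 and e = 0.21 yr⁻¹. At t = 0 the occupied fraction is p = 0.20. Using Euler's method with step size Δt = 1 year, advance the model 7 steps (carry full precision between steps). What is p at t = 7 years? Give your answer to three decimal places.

0.755

Update rule: p ← p + [c·p·(1−p) − e·p]·Δt with Δt = 1.
  1  |  dp/dt·Δt = +0.098800  |  p_1 = 0.298800
  2  |  dp/dt·Δt = +0.121628  |  p_2 = 0.420428
  3  |  dp/dt·Δt = +0.126138  |  p_3 = 0.546567
  4  |  dp/dt·Δt = +0.103313  |  p_4 = 0.649879
  5  |  dp/dt·Δt = +0.063757  |  p_5 = 0.713637
  6  |  dp/dt·Δt = +0.029973  |  p_6 = 0.743609
  7  |  dp/dt·Δt = +0.011618  |  p_7 = 0.755227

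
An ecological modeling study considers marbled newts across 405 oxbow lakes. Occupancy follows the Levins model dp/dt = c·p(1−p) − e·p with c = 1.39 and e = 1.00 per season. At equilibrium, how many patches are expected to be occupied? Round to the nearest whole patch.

114

p* = 1 − e/c = 1 − 1.00/1.39 = 0.2806.
Expected occupied patches = N × p* = 405 × 0.2806 = 113.63 ≈ 114.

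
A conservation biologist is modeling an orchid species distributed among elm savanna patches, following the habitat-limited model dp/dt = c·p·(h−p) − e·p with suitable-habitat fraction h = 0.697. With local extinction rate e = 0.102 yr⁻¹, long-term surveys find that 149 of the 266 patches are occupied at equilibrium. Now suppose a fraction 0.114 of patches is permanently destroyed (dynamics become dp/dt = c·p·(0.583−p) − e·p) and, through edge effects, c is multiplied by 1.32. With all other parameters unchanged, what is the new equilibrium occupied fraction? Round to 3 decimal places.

0.479

Observed p* = 149/266 = 0.56015.
Balance c(h−p*) = e gives c = e/(0.697 − 0.56015) = 0.102/0.13685 = 0.74534.
New p* = 0.583 − e/c = 0.583 − 0.10200/0.98385 = 0.47933.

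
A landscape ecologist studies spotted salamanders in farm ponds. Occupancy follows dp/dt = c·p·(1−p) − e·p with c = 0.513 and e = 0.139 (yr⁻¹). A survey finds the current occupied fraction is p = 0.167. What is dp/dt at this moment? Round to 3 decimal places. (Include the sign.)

0.048

Colonization term: c·p·(1−p) = 0.513×0.167×0.8330 = 0.07136.
Extinction term: e·p = 0.02321.
dp/dt = 0.07136 − 0.02321 = 0.04815.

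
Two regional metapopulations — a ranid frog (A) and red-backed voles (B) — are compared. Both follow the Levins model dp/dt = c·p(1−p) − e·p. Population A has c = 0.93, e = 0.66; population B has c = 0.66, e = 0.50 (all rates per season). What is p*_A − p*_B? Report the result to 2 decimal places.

A: p*_A = 1 − 0.66/0.93 = 0.2903.
B: p*_B = 1 − 0.50/0.66 = 0.2424.
p*_A − p*_B = 0.2903 − 0.2424 = 0.0479.

0.05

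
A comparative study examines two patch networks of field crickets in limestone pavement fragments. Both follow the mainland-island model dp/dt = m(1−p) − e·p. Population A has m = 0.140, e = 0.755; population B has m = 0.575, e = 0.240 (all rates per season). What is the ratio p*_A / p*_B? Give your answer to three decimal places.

A: p*_A = m/(m+e) = 0.140/0.8950 = 0.1564.
B: p*_B = 0.575/0.8150 = 0.7055.
p*_A / p*_B = 0.1564/0.7055 = 0.2217.

0.222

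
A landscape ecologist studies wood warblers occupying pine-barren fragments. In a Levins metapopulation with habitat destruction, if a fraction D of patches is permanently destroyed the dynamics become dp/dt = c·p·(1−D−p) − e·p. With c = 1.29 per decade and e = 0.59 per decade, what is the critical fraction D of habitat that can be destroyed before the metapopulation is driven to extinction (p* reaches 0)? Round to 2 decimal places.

The nontrivial equilibrium is p* = (1−D) − e/c; extinction occurs when this hits zero.
So D_crit = 1 − e/c = 1 − 0.59/1.29 = 1 − 0.4574 = 0.5426.
This equals the undisturbed p*, a classic result of Lande's extension.

0.54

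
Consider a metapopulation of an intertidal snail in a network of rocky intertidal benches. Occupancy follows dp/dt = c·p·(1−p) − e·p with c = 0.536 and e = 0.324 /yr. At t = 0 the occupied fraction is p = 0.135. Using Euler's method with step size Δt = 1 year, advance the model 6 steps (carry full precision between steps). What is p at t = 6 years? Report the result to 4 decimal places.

Update rule: p ← p + [c·p·(1−p) − e·p]·Δt with Δt = 1.
t = 1: p = 0.13500 + (+0.01885) = 0.15385
t = 2: p = 0.15385 + (+0.01993) = 0.17378
t = 3: p = 0.17378 + (+0.02065) = 0.19444
t = 4: p = 0.19444 + (+0.02096) = 0.21539
t = 5: p = 0.21539 + (+0.02080) = 0.23619
t = 6: p = 0.23619 + (+0.02017) = 0.25636

0.2564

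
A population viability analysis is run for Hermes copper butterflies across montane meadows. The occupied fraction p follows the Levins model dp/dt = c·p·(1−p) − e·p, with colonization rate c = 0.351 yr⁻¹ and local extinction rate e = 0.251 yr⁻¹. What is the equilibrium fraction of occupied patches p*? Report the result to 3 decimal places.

At equilibrium, colonization balances extinction: c·p*·(1−p*) = e·p*.
So p* = 1 − e/c = 1 − 0.251/0.351 = 1 − 0.7151 = 0.2849.

0.285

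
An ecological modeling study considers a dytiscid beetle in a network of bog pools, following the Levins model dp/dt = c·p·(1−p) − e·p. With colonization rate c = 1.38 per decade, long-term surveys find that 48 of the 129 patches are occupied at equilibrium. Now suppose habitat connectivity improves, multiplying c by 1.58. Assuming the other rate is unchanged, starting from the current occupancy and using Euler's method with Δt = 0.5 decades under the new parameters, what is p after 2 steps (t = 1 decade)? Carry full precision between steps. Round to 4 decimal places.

Observed p* = 48/129 = 0.37209.
Balance c(1−p*) = e gives e = 1.38×(1 − 0.37209) = 0.86651.
Starting from p₀ = 0.37209; update p ← p + (dp/dt)·Δt with the new parameters.
p: 0.37209 → 0.46560  (Δp = +0.09350)
p: 0.46560 → 0.53513  (Δp = +0.06954)

0.5351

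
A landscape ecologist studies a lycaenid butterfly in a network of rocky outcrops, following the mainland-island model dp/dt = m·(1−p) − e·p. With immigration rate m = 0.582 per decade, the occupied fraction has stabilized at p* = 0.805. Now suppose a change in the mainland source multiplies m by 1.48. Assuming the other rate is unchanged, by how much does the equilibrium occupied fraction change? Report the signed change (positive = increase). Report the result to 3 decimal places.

Balance m(1−p*) = e·p* gives e = m(1−p*)/p* = 0.582×0.19500/0.80500 = 0.14098.
New p* = m/(m+e) = 0.86136/(0.86136+0.14098) = 0.85935.
Δp* = 0.85935 − 0.80500 = +0.05435.

0.054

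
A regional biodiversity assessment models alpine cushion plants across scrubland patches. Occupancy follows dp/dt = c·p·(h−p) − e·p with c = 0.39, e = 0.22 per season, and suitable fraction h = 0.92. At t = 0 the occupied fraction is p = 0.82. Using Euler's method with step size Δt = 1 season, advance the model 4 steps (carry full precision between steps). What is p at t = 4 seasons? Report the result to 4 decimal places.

Update rule: p ← p + [c·p·(h−p) − e·p]·Δt with Δt = 1.
step 1: Δp = -0.14842, p = 0.67158
step 2: Δp = -0.08268, p = 0.58890
step 3: Δp = -0.05351, p = 0.53538
step 4: Δp = -0.03748, p = 0.49791

0.4979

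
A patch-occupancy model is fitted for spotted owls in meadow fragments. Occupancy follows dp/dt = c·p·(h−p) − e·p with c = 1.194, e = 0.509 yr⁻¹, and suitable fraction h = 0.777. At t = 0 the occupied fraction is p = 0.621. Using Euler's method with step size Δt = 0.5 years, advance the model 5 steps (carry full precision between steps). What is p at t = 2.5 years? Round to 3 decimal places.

Update rule: p ← p + [c·p·(h−p) − e·p]·Δt with Δt = 0.5.
p: 0.62100 → 0.52079  (Δp = -0.10021)
p: 0.52079 → 0.46791  (Δp = -0.05288)
p: 0.46791 → 0.43517  (Δp = -0.03274)
p: 0.43517 → 0.41322  (Δp = -0.02194)
p: 0.41322 → 0.39780  (Δp = -0.01542)

0.398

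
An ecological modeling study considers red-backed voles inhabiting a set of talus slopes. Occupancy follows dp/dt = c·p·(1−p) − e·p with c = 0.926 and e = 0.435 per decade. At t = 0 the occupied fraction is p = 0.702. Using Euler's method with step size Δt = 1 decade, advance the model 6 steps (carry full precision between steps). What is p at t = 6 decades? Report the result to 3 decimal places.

0.532

Update rule: p ← p + [c·p·(1−p) − e·p]·Δt with Δt = 1.
step 1: Δp = -0.11165, p = 0.59035
step 2: Δp = -0.03286, p = 0.55749
step 3: Δp = -0.01407, p = 0.54342
step 4: Δp = -0.00663, p = 0.53679
step 5: Δp = -0.00326, p = 0.53353
step 6: Δp = -0.00163, p = 0.53190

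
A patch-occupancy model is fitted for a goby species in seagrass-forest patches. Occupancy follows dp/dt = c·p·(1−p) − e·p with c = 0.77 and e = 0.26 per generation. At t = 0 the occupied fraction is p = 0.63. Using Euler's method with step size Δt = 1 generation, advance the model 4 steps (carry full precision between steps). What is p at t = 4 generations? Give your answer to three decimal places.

0.660

Update rule: p ← p + [c·p·(1−p) − e·p]·Δt with Δt = 1.
t = 1: p = 0.63000 + (+0.01569) = 0.64569
t = 2: p = 0.64569 + (+0.00828) = 0.65397
t = 3: p = 0.65397 + (+0.00422) = 0.65818
t = 4: p = 0.65818 + (+0.00211) = 0.66029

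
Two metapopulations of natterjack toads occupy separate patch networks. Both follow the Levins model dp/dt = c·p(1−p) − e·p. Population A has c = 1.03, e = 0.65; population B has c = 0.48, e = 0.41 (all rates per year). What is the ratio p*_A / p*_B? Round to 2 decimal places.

2.53

A: p*_A = 1 − 0.65/1.03 = 0.3689.
B: p*_B = 1 − 0.41/0.48 = 0.1458.
p*_A / p*_B = 0.3689/0.1458 = 2.5298.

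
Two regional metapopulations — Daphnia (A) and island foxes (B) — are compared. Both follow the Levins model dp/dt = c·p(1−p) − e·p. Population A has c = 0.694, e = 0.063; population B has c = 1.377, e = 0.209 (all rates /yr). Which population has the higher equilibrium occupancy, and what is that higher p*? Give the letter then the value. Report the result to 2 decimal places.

A: p*_A = 1 − 0.063/0.694 = 0.9092.
B: p*_B = 1 − 0.209/1.377 = 0.8482.
A is higher at 0.9092.

A, 0.91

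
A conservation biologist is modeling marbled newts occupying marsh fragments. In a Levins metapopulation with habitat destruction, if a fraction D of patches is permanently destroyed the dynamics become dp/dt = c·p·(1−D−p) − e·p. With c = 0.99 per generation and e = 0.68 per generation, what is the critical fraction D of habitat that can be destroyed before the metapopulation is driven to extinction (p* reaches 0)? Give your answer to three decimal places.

0.313

The nontrivial equilibrium is p* = (1−D) − e/c; extinction occurs when this hits zero.
So D_crit = 1 − e/c = 1 − 0.68/0.99 = 1 − 0.6869 = 0.3131.
This equals the undisturbed p*, a classic result of Lande's extension.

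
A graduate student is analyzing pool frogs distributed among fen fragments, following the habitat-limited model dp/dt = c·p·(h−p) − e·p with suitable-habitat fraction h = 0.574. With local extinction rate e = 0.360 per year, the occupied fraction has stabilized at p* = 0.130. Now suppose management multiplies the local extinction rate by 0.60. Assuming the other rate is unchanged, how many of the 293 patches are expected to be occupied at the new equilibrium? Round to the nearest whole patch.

Balance c(h−p*) = e gives c = e/(0.574 − 0.13000) = 0.360/0.44400 = 0.81081.
New p* = 0.574 − e/c = 0.574 − 0.21600/0.81081 = 0.30760.
Expected occupied = 293 × 0.30760 = 90.13 ≈ 90.

90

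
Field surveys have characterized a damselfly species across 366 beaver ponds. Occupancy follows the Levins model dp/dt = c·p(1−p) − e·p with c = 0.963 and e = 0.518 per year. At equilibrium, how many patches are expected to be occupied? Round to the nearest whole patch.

p* = 1 − e/c = 1 − 0.518/0.963 = 0.4621.
Expected occupied patches = N × p* = 366 × 0.4621 = 169.13 ≈ 169.

169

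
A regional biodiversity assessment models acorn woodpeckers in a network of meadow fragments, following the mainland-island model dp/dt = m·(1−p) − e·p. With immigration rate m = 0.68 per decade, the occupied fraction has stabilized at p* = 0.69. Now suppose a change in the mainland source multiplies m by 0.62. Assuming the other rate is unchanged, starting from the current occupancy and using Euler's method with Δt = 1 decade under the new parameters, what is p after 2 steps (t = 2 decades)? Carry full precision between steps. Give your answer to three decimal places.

0.588

Balance m(1−p*) = e·p* gives e = m(1−p*)/p* = 0.68×0.31000/0.69000 = 0.30551.
Starting from p₀ = 0.69000; update p ← p + (dp/dt)·Δt with the new parameters.
  1  |  dp/dt·Δt = -0.080104  |  p_1 = 0.609896
  2  |  dp/dt·Δt = -0.021860  |  p_2 = 0.588036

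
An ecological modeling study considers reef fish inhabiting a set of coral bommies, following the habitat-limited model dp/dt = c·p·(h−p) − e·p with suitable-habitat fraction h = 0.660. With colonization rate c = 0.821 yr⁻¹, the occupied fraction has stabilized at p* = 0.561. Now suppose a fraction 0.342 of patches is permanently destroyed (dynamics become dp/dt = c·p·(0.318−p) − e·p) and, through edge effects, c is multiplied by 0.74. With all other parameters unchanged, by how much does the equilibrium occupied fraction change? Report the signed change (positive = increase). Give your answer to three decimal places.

Balance c(h−p*) = e gives e = 0.821×(0.66 − 0.56100) = 0.08128.
New p* = 0.318 − e/c = 0.318 − 0.08128/0.60754 = 0.18421.
Δp* = 0.18421 − 0.56100 = -0.37679.

-0.377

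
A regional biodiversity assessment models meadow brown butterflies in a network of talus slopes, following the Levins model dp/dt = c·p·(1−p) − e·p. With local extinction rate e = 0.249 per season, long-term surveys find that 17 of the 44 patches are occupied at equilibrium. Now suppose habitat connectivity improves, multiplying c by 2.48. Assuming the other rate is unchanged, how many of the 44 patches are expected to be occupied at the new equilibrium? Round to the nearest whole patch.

33

Observed p* = 17/44 = 0.38636.
Balance c(1−p*) = e gives c = e/(1 − 0.38636) = 0.249/0.61364 = 0.40578.
New p* = 1 − e/c = 1 − 0.24900/1.00633 = 0.75257.
Expected occupied = 44 × 0.75257 = 33.11 ≈ 33.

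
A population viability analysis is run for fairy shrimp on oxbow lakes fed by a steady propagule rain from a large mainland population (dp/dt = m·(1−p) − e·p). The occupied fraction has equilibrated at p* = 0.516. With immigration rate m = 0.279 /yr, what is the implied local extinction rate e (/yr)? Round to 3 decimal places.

0.262

At equilibrium m(1−p*) = e·p*, so e = m(1−p*)/p*.
e = 0.279 × 0.4840 / 0.516 = 0.2617.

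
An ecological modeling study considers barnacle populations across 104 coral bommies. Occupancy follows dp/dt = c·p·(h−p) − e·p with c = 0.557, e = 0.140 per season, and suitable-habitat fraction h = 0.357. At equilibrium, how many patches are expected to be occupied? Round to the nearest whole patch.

p* = h − e/c = 0.357 − 0.2513 = 0.1057.
Expected occupied patches = N × p* = 104 × 0.1057 = 10.99 ≈ 11.

11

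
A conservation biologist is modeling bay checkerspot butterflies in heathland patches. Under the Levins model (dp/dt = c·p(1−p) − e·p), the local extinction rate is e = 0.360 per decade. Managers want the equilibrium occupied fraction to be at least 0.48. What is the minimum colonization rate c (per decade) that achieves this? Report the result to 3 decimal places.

0.692

p* = 1 − e/c ≥ 0.48 requires e/c ≤ 0.5200, i.e. c ≥ e/0.5200.
c_min = 0.360/0.5200 = 0.6923.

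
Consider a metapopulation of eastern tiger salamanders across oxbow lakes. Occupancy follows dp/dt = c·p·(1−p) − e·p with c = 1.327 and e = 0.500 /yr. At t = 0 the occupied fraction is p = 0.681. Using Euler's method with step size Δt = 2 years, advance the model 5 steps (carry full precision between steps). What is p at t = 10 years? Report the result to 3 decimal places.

Update rule: p ← p + [c·p·(1−p) − e·p]·Δt with Δt = 2.
p: 0.68100 → 0.57655  (Δp = -0.10445)
p: 0.57655 → 0.64795  (Δp = +0.07139)
p: 0.64795 → 0.60541  (Δp = -0.04254)
p: 0.60541 → 0.63401  (Δp = +0.02860)
p: 0.63401 → 0.61584  (Δp = -0.01817)

0.616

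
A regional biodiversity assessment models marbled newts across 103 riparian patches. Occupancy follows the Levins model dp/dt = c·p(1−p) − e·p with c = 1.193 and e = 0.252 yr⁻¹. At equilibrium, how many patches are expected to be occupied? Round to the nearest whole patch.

81

p* = 1 − e/c = 1 − 0.252/1.193 = 0.7888.
Expected occupied patches = N × p* = 103 × 0.7888 = 81.24 ≈ 81.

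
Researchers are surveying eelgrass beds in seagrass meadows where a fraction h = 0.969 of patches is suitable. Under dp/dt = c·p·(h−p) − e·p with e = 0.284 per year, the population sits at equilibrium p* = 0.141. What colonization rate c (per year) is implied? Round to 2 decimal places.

0.34

At equilibrium c(h−p*) = e, so c = e/(h−p*).
c = 0.284/(0.969 − 0.141) = 0.284/0.8280 = 0.3430.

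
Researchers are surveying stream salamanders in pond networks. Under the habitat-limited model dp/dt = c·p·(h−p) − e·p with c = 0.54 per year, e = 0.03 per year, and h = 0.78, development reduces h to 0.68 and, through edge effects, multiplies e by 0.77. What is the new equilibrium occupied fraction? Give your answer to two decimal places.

0.64

Before: p* = h − e/c = 0.78 − 0.03/0.54 = 0.78 − 0.0556 = 0.7244.
After: c = 0.54, e = 0.0231, h = 0.68; p* = 0.68 − 0.0231/0.54 = 0.6372.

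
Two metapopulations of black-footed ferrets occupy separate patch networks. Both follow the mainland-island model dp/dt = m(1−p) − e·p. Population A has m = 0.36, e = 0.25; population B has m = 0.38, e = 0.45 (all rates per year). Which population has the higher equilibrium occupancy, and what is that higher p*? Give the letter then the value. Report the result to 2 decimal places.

A: p*_A = m/(m+e) = 0.36/0.6100 = 0.5902.
B: p*_B = 0.38/0.8300 = 0.4578.
A is higher at 0.5902.

A, 0.59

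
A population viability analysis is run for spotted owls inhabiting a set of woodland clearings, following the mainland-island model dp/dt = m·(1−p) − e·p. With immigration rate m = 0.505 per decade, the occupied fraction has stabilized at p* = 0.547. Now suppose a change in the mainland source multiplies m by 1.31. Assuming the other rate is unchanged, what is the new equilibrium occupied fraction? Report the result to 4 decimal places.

0.6127

Balance m(1−p*) = e·p* gives e = m(1−p*)/p* = 0.505×0.45300/0.54700 = 0.41822.
New p* = m/(m+e) = 0.66155/(0.66155+0.41822) = 0.61268.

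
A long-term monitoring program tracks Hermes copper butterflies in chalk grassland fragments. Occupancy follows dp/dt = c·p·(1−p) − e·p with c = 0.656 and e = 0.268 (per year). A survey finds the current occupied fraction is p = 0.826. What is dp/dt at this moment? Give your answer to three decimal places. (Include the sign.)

Colonization term: c·p·(1−p) = 0.656×0.826×0.1740 = 0.09428.
Extinction term: e·p = 0.22137.
dp/dt = 0.09428 − 0.22137 = -0.12709.

-0.127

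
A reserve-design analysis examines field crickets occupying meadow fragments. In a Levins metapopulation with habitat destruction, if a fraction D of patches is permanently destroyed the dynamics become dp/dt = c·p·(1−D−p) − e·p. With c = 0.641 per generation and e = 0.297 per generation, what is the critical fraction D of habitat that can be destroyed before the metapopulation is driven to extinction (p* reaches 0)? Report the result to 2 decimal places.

0.54

The nontrivial equilibrium is p* = (1−D) − e/c; extinction occurs when this hits zero.
So D_crit = 1 − e/c = 1 − 0.297/0.641 = 1 − 0.4633 = 0.5367.
This equals the undisturbed p*, a classic result of Lande's extension.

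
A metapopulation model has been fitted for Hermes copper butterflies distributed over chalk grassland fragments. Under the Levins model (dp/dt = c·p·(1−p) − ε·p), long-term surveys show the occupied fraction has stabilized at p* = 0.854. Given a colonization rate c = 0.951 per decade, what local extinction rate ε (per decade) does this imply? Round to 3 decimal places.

At equilibrium c(1−p*) = ε.
ε = 0.951 × (1 − 0.854) = 0.951 × 0.1460 = 0.1388.

0.139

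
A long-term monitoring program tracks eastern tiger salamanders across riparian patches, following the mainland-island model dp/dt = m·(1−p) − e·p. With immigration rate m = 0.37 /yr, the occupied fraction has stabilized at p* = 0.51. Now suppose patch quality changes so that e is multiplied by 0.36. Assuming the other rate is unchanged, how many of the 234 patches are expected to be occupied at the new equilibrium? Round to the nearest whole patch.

174

Balance m(1−p*) = e·p* gives e = m(1−p*)/p* = 0.37×0.49000/0.51000 = 0.35549.
New p* = m/(m+e) = 0.37000/(0.37000+0.12798) = 0.74300.
Expected occupied = 234 × 0.74300 = 173.86 ≈ 174.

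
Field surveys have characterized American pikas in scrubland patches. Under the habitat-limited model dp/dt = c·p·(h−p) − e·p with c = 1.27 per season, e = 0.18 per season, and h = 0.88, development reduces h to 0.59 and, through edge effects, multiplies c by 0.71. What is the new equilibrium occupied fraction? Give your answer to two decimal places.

Before: p* = h − e/c = 0.88 − 0.18/1.27 = 0.88 − 0.1417 = 0.7383.
After: c = 0.9017, e = 0.18, h = 0.59; p* = 0.59 − 0.18/0.9017 = 0.3904.

0.39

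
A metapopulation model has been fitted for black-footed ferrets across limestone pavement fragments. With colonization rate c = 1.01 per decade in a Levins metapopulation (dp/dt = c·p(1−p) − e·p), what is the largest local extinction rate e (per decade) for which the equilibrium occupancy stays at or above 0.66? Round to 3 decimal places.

1 − e/c ≥ 0.66 ⇒ e ≤ c(1 − 0.66) = 1.01 × 0.3400.
e_max = 0.3434.

0.343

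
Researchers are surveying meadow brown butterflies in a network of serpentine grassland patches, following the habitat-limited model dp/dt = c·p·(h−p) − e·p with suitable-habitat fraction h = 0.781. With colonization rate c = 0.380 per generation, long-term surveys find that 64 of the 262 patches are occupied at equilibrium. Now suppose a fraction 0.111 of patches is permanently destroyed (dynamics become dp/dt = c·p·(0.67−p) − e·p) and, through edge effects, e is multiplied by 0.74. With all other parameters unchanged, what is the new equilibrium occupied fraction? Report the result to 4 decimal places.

0.2728

Observed p* = 64/262 = 0.24427.
Balance c(h−p*) = e gives e = 0.380×(0.781 − 0.24427) = 0.20396.
New p* = 0.67 − e/c = 0.67 − 0.15093/0.38000 = 0.27282.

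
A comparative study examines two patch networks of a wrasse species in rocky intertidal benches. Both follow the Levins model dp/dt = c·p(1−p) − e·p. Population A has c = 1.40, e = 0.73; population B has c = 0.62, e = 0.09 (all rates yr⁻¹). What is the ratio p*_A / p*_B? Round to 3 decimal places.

0.560

A: p*_A = 1 − 0.73/1.40 = 0.4786.
B: p*_B = 1 − 0.09/0.62 = 0.8548.
p*_A / p*_B = 0.4786/0.8548 = 0.5598.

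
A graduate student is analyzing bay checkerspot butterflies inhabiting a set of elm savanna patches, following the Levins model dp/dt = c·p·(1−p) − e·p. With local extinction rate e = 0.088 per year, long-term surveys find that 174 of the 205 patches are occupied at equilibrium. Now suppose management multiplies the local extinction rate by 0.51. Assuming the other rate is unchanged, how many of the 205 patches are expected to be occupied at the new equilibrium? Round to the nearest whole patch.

Observed p* = 174/205 = 0.84878.
Balance c(1−p*) = e gives c = e/(1 − 0.84878) = 0.088/0.15122 = 0.58193.
New p* = 1 − e/c = 1 − 0.04488/0.58193 = 0.92288.
Expected occupied = 205 × 0.92288 = 189.19 ≈ 189.

189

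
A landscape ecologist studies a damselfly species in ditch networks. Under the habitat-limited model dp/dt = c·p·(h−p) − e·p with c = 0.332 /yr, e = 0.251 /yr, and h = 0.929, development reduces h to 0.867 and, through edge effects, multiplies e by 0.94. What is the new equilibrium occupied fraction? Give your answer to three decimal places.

Before: p* = h − e/c = 0.929 − 0.251/0.332 = 0.929 − 0.7560 = 0.1730.
After: c = 0.332, e = 0.23594, h = 0.867; p* = 0.867 − 0.23594/0.332 = 0.1563.

0.156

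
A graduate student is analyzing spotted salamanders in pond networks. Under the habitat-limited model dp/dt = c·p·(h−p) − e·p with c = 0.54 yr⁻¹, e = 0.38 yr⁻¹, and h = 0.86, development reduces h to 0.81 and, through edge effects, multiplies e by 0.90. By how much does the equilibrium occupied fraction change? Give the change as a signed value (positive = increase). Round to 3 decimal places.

0.020

Before: p* = h − e/c = 0.86 − 0.38/0.54 = 0.86 − 0.7037 = 0.1563.
After: c = 0.54, e = 0.342, h = 0.81; p* = 0.81 − 0.342/0.54 = 0.1767.
Δp* = 0.1767 − 0.1563 = +0.0204.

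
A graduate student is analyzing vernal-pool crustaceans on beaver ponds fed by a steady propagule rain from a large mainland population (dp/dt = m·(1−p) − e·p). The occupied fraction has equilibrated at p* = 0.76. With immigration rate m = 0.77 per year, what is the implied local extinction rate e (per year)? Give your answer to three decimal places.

0.243

At equilibrium m(1−p*) = e·p*, so e = m(1−p*)/p*.
e = 0.77 × 0.2400 / 0.76 = 0.2432.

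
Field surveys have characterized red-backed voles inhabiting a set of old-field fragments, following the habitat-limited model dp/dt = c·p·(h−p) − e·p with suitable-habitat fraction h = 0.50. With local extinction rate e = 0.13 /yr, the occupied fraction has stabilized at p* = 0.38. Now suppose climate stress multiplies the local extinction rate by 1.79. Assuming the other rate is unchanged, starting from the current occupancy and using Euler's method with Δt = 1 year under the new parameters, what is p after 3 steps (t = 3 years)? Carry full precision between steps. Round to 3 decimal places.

Balance c(h−p*) = e gives c = e/(0.5 − 0.38000) = 0.13/0.12000 = 1.08333.
Starting from p₀ = 0.38000; update p ← p + (dp/dt)·Δt with the new parameters.
step 1: Δp = -0.03903, p = 0.34097
step 2: Δp = -0.02060, p = 0.32037
step 3: Δp = -0.01221, p = 0.30816

0.308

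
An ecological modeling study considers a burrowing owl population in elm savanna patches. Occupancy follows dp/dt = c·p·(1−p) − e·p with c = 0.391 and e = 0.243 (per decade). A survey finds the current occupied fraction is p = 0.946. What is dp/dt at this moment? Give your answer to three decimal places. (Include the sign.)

-0.210

Colonization term: c·p·(1−p) = 0.391×0.946×0.0540 = 0.01997.
Extinction term: e·p = 0.22988.
dp/dt = 0.01997 − 0.22988 = -0.20990.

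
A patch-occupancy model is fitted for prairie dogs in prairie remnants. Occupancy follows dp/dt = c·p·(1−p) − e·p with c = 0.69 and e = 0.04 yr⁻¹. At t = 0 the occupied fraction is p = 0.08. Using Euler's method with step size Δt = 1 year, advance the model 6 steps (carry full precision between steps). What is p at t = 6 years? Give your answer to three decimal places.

0.731

Update rule: p ← p + [c·p·(1−p) − e·p]·Δt with Δt = 1.
t = 1: p = 0.08000 + (+0.04758) = 0.12758
t = 2: p = 0.12758 + (+0.07170) = 0.19928
t = 3: p = 0.19928 + (+0.10213) = 0.30141
t = 4: p = 0.30141 + (+0.13323) = 0.43465
t = 5: p = 0.43465 + (+0.15217) = 0.58681
t = 6: p = 0.58681 + (+0.14383) = 0.73064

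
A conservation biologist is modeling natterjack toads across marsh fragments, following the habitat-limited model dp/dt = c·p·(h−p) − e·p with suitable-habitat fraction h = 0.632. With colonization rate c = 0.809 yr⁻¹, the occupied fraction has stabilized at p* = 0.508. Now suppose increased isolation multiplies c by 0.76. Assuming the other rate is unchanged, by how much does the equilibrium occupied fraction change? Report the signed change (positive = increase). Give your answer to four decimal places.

-0.0392

Balance c(h−p*) = e gives e = 0.809×(0.632 − 0.50800) = 0.10032.
New p* = 0.632 − e/c = 0.632 − 0.10032/0.61484 = 0.46884.
Δp* = 0.46884 − 0.50800 = -0.03916.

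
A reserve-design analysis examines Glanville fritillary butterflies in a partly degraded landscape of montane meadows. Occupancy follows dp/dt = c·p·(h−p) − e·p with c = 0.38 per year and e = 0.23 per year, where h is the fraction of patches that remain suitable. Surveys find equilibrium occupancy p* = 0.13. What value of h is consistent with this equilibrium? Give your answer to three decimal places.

At equilibrium c(h−p*) = e, so h = p* + e/c.
h = 0.13 + 0.23/0.38 = 0.13 + 0.6053 = 0.7353.

0.735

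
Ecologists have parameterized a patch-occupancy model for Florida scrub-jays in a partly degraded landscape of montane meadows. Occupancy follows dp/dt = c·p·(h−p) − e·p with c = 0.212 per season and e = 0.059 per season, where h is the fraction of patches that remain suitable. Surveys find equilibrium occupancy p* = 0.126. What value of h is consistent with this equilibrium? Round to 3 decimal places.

At equilibrium c(h−p*) = e, so h = p* + e/c.
h = 0.126 + 0.059/0.212 = 0.126 + 0.2783 = 0.4043.

0.404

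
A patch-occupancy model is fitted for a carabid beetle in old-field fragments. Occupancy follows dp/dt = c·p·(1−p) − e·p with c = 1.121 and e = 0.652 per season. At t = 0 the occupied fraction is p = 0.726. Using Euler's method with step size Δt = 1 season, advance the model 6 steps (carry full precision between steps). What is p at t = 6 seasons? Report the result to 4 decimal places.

0.4203

Update rule: p ← p + [c·p·(1−p) − e·p]·Δt with Δt = 1.
p: 0.72600 → 0.47564  (Δp = -0.25036)
p: 0.47564 → 0.44511  (Δp = -0.03053)
p: 0.44511 → 0.43177  (Δp = -0.01334)
p: 0.43177 → 0.42529  (Δp = -0.00648)
p: 0.42529 → 0.42199  (Δp = -0.00329)
p: 0.42199 → 0.42028  (Δp = -0.00171)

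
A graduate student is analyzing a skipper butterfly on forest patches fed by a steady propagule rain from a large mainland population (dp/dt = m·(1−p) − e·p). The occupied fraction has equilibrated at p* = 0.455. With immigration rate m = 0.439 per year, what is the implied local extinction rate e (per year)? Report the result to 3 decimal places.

At equilibrium m(1−p*) = e·p*, so e = m(1−p*)/p*.
e = 0.439 × 0.5450 / 0.455 = 0.5258.

0.526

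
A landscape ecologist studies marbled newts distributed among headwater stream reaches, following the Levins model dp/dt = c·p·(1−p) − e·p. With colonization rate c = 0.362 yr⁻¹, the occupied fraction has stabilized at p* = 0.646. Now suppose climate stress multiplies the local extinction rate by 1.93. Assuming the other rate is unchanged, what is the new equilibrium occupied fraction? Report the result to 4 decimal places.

0.3168

Balance c(1−p*) = e gives e = 0.362×(1 − 0.64600) = 0.12815.
New p* = 1 − e/c = 1 − 0.24733/0.36200 = 0.31677.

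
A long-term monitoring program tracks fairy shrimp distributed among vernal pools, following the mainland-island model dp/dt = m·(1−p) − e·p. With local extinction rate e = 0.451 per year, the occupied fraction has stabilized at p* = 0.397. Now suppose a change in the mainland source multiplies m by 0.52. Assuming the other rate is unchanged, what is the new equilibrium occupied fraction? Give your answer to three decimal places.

Balance m(1−p*) = e·p* gives m = e·p*/(1−p*) = 0.451×0.39700/0.60300 = 0.29693.
New p* = m/(m+e) = 0.15440/(0.15440+0.45100) = 0.25504.

0.255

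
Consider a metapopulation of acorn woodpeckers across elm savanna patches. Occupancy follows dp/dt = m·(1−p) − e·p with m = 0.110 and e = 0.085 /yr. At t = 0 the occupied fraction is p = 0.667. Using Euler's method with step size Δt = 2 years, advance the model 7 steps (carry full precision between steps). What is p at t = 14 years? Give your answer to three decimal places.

0.567

Update rule: p ← p + [m·(1−p) − e·p]·Δt with Δt = 2.
step 1: Δp = -0.04013, p = 0.62687
step 2: Δp = -0.02448, p = 0.60239
step 3: Δp = -0.01493, p = 0.58746
step 4: Δp = -0.00911, p = 0.57835
step 5: Δp = -0.00556, p = 0.57279
step 6: Δp = -0.00339, p = 0.56940
step 7: Δp = -0.00207, p = 0.56734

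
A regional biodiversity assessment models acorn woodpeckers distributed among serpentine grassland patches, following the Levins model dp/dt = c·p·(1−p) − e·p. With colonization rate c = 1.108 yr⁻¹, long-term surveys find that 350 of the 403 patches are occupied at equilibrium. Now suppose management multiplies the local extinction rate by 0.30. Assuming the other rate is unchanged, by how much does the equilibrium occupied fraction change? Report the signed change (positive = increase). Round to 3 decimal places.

0.092

Observed p* = 350/403 = 0.86849.
Balance c(1−p*) = e gives e = 1.108×(1 − 0.86849) = 0.14571.
New p* = 1 − e/c = 1 − 0.04371/1.10800 = 0.96055.
Δp* = 0.96055 − 0.86849 = +0.09206.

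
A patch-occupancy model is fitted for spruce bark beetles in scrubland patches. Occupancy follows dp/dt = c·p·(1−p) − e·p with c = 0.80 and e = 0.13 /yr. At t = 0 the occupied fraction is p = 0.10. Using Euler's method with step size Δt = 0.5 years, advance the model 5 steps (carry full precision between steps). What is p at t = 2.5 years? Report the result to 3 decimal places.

Update rule: p ← p + [c·p·(1−p) − e·p]·Δt with Δt = 0.5.
t = 0.5: p = 0.10000 + (+0.02950) = 0.12950
t = 1: p = 0.12950 + (+0.03667) = 0.16617
t = 1.5: p = 0.16617 + (+0.04462) = 0.21080
t = 2: p = 0.21080 + (+0.05284) = 0.26364
t = 2.5: p = 0.26364 + (+0.06052) = 0.32416

0.324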